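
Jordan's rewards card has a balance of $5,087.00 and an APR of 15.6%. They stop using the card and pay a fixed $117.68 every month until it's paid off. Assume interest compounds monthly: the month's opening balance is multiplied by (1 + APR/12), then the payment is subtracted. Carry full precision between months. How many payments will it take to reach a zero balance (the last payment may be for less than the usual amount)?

Monthly rate r = 15.6%/12 = 1.3% = 0.013.
Recurrence: B ← B·(1+r) − $117.68.
Month 1: interest $66.13; balance after payment $5,035.45.
Month 2: interest $65.46; balance after payment $4,983.23.
Closed form: n = −ln(1 − rB₀/P)/ln(1+r) = −ln(0.43804)/ln(1.013) ≈ 63.907, so the balance reaches zero during payment 64.

64 months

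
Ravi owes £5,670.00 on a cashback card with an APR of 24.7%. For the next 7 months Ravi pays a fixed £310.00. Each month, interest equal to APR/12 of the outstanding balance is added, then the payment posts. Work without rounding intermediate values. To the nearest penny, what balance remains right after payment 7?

£4,230.48

Monthly rate r = 24.7%/12 = 2.05833% = 0.0205833.
Each month: B ← B·(1+r) − £310.00.
Month 1: interest £116.71; balance after payment £5,476.71.
Month 2: interest £112.73; balance after payment £5,279.44.
Month 3: interest £108.67; balance after payment £5,078.10.
Month 4: interest £104.52; balance after payment £4,872.63.
Month 5: interest £100.29; balance after payment £4,662.92.
Month 6: interest £95.98; balance after payment £4,448.90.
Month 7: interest £91.57; balance after payment £4,230.48.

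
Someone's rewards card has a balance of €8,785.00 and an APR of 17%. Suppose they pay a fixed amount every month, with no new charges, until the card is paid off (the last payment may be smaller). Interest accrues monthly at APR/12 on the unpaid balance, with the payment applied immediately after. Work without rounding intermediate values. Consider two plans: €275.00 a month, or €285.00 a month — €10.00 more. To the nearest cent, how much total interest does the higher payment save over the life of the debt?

€150.95

Monthly rate r = 17%/12 = 1.41667% = 0.0141667.
At €275.00/mo: n = ⌈−ln(1 − rB₀/P)/ln(1+r)⌉ = 43 payments (last €228.58); total interest = total paid − €8,785.00 = €2,993.58.
At €285.00/mo: 41 payments (last €227.63); total interest €2,842.63.
Interest saved = €2,993.58 − €2,842.63 = €150.95.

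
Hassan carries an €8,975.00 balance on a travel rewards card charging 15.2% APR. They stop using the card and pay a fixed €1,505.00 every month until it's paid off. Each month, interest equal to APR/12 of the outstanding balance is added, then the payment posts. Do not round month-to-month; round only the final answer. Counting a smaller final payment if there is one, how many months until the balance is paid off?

Monthly rate r = 15.2%/12 = 1.26667% = 0.0126667.
Recurrence: B ← B·(1+r) − €1,505.00.
Month 1: interest €113.68; balance after payment €7,583.68.
Month 2: interest €96.06; balance after payment €6,174.74.
Closed form: n = −ln(1 − rB₀/P)/ln(1+r) = −ln(0.92446)/ln(1.01267) ≈ 6.240, so the balance reaches zero during payment 7.

7 months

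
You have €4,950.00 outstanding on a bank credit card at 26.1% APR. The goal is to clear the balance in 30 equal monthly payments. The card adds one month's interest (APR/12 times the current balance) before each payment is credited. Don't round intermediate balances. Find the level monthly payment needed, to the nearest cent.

€226.37

Monthly rate r = 26.1%/12 = 2.175% = 0.02175.
Level-payment amortization: P = B₀·r / (1 − (1+r)^(−n)) = 4950.00·0.02175 / (1 − 1.02175^(−30)).
Denominator 1 − (1+r)^(−30) = 0.475602505.
P = 107.663 / 0.475602505 ≈ 226.37.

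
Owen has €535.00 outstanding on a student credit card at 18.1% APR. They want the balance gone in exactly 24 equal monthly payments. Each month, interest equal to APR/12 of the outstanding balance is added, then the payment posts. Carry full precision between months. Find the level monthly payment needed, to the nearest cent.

€26.74

Monthly rate r = 18.1%/12 = 1.50833% = 0.0150833.
Level-payment amortization: P = B₀·r / (1 − (1+r)^(−n)) = 535.00·0.0150833 / (1 − 1.01508^(−24)).
Denominator 1 − (1+r)^(−24) = 0.301833079.
P = 8.06958 / 0.301833079 ≈ 26.74.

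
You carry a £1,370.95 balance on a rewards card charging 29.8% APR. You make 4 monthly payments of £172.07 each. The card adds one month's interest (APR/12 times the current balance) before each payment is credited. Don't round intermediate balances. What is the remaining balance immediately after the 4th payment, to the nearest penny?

Monthly rate r = 29.8%/12 = 2.48333% = 0.0248333.
Each month: B ← B·(1+r) − £172.07.
Month 1: interest £34.05; balance after payment £1,232.93.
Month 2: interest £30.62; balance after payment £1,091.47.
Month 3: interest £27.10; balance after payment £946.51.
Month 4: interest £23.50; balance after payment £797.94.

£797.94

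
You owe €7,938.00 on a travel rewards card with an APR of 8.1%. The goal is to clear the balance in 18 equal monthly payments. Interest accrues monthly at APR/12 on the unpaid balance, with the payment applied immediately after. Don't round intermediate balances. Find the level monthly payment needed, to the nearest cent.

€469.82

Monthly rate r = 8.1%/12 = 0.675% = 0.00675.
Level-payment amortization: P = B₀·r / (1 − (1+r)^(−n)) = 7938.00·0.00675 / (1 − 1.00675^(−18)).
Denominator 1 − (1+r)^(−18) = 0.114047351.
P = 53.5815 / 0.114047351 ≈ 469.82.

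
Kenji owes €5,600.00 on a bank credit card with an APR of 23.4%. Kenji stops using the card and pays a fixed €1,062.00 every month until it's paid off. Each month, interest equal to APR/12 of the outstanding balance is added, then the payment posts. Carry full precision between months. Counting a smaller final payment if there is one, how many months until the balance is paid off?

Monthly rate r = 23.4%/12 = 1.95% = 0.0195.
Recurrence: B ← B·(1+r) − €1,062.00.
Month 1: interest €109.20; balance after payment €4,647.20.
Month 2: interest €90.62; balance after payment €3,675.82.
Month 3: interest €71.68; balance after payment €2,685.50.
Month 4: interest €52.37; balance after payment €1,675.87.
Month 5: interest €32.68; balance after payment €646.55.
Month 6: interest €12.61; balance after payment €0.00.

6 payments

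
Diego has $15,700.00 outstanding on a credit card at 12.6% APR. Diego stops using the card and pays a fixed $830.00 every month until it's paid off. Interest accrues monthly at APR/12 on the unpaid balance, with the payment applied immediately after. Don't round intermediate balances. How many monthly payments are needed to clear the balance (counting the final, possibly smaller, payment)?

22 months

Monthly rate r = 12.6%/12 = 1.05% = 0.0105.
Recurrence: B ← B·(1+r) − $830.00.
Month 1: interest $164.85; balance after payment $15,034.85.
Month 2: interest $157.87; balance after payment $14,362.72.
Closed form: n = −ln(1 − rB₀/P)/ln(1+r) = −ln(0.80139)/ln(1.0105) ≈ 21.197, so the balance reaches zero during payment 22.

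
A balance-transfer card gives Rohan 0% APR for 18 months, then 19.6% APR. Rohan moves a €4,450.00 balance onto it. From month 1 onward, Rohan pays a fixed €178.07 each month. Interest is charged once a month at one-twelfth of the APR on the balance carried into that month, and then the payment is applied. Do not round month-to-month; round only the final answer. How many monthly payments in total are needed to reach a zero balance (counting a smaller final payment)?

Promo months 1–18 at r₀ = 0%/12 = 0; months 19+ at r₁ = 19.6%/12 = 0.0163333.
After month 18 (no interest yet): B = €4,450.00 − 18·€178.07 = €1,244.74.
Then at r₁ with €178.07/mo: n₂ = −ln(1 − r₁·B/P)/ln(1+r₁) ≈ 7.48 → 8 more payments.

26 payments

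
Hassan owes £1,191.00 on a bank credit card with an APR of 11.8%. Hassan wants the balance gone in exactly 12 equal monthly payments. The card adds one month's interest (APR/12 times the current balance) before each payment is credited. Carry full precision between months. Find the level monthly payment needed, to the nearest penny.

£105.71

Monthly rate r = 11.8%/12 = 0.983333% = 0.00983333.
Level-payment amortization: P = B₀·r / (1 − (1+r)^(−n)) = 1191.00·0.00983333 / (1 − 1.00983^(−12)).
Denominator 1 − (1+r)^(−12) = 0.110791563.
P = 11.7115 / 0.110791563 ≈ 105.71.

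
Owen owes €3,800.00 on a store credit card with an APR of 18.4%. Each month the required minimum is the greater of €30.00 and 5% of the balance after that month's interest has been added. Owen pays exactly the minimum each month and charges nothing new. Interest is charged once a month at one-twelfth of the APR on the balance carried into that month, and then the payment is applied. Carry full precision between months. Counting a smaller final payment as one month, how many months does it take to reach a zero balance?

Monthly rate r = 18.4%/12 = 1.53333% = 0.0153333.
While 5% of the post-interest balance exceeds €30.00, each month B ← (B·(1+r))·(1 − 0.05), i.e. B shrinks by the factor (1+r)·0.95 = 0.96457.
This holds for months 1–52. Entering month 53 the balance is €582.18; 5% of the post-interest balance is now below €30.00, so the flat €30.00 minimum applies from here.
From month 53 a fixed €30.00 at rate r clears €582.18 in 24 more payments. Total: 52 + 24 = 76 months.

76 months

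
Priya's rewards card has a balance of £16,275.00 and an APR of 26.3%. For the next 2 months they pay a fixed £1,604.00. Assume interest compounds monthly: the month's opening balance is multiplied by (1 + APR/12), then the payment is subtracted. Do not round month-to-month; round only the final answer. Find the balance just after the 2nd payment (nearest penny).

Monthly rate r = 26.3%/12 = 2.19167% = 0.0219167.
Each month: B ← B·(1+r) − £1,604.00.
Month 1: interest £356.69; balance after payment £15,027.69.
Month 2: interest £329.36; balance after payment £13,753.05.

£13,753.05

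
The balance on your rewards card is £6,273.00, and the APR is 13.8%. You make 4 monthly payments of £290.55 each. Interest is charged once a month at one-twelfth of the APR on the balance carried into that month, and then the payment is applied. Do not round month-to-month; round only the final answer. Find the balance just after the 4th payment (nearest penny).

£5,384.17

Monthly rate r = 13.8%/12 = 1.15% = 0.0115.
Each month: B ← B·(1+r) − £290.55.
Month 1: interest £72.14; balance after payment £6,054.59.
Month 2: interest £69.63; balance after payment £5,833.67.
Month 3: interest £67.09; balance after payment £5,610.20.
Month 4: interest £64.52; balance after payment £5,384.17.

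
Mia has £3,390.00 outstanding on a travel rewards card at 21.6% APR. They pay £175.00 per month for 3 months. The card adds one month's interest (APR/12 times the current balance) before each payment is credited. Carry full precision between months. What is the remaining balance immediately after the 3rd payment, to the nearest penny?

Monthly rate r = 21.6%/12 = 1.8% = 0.018.
Each month: B ← B·(1+r) − £175.00.
Month 1: interest £61.02; balance after payment £3,276.02.
Month 2: interest £58.97; balance after payment £3,159.99.
Month 3: interest £56.88; balance after payment £3,041.87.

£3,041.87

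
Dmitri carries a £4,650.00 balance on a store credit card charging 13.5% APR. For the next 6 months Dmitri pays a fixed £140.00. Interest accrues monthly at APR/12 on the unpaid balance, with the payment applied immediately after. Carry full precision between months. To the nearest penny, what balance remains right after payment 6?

£4,108.85

Monthly rate r = 13.5%/12 = 1.125% = 0.01125.
Each month: B ← B·(1+r) − £140.00.
Month 1: interest £52.31; balance after payment £4,562.31.
Month 2: interest £51.33; balance after payment £4,473.64.
Month 3: interest £50.33; balance after payment £4,383.97.
Month 4: interest £49.32; balance after payment £4,293.29.
Month 5: interest £48.30; balance after payment £4,201.59.
Month 6: interest £47.27; balance after payment £4,108.85.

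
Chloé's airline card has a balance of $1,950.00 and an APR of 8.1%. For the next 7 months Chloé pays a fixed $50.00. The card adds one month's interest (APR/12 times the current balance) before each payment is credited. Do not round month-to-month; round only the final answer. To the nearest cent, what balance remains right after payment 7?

Monthly rate r = 8.1%/12 = 0.675% = 0.00675.
Each month: B ← B·(1+r) − $50.00.
Month 1: interest $13.16; balance after payment $1,913.16.
Month 2: interest $12.91; balance after payment $1,876.08.
Month 3: interest $12.66; balance after payment $1,838.74.
Month 4: interest $12.41; balance after payment $1,801.15.
Month 5: interest $12.16; balance after payment $1,763.31.
Month 6: interest $11.90; balance after payment $1,725.21.
Month 7: interest $11.65; balance after payment $1,686.86.

$1,686.86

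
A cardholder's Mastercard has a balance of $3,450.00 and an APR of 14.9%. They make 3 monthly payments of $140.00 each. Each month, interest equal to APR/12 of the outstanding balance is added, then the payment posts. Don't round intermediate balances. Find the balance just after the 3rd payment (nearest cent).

$3,154.88

Monthly rate r = 14.9%/12 = 1.24167% = 0.0124167.
Each month: B ← B·(1+r) − $140.00.
Month 1: interest $42.84; balance after payment $3,352.84.
Month 2: interest $41.63; balance after payment $3,254.47.
Month 3: interest $40.41; balance after payment $3,154.88.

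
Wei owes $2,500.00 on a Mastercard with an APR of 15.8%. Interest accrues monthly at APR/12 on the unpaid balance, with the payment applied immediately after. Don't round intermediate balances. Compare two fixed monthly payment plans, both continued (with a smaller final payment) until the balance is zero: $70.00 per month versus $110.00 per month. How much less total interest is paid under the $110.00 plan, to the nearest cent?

Monthly rate r = 15.8%/12 = 1.31667% = 0.0131667.
At $70.00/mo: n = ⌈−ln(1 − rB₀/P)/ln(1+r)⌉ = 49 payments (last $39.99); total interest = total paid − $2,500.00 = $899.99.
At $110.00/mo: 28 payments (last $20.40); total interest $490.40.
Interest saved = $899.99 − $490.40 = $409.59.

$409.59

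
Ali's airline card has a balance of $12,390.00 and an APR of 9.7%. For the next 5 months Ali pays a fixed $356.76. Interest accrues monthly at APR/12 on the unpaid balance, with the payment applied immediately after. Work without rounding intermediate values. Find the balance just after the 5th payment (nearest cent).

$11,086.05

Monthly rate r = 9.7%/12 = 0.808333% = 0.00808333.
Each month: B ← B·(1+r) − $356.76.
Month 1: interest $100.15; balance after payment $12,133.39.
Month 2: interest $98.08; balance after payment $11,874.71.
Month 3: interest $95.99; balance after payment $11,613.94.
Month 4: interest $93.88; balance after payment $11,351.06.
Month 5: interest $91.75; balance after payment $11,086.05.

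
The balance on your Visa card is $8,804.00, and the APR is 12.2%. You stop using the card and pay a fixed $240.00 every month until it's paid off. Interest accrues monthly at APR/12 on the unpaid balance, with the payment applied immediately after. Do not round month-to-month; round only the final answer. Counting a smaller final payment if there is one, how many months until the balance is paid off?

Monthly rate r = 12.2%/12 = 1.01667% = 0.0101667.
Recurrence: B ← B·(1+r) − $240.00.
Month 1: interest $89.51; balance after payment $8,653.51.
Month 2: interest $87.98; balance after payment $8,501.48.
Closed form: n = −ln(1 − rB₀/P)/ln(1+r) = −ln(0.62705)/ln(1.01017) ≈ 46.140, so the balance reaches zero during payment 47.

47 months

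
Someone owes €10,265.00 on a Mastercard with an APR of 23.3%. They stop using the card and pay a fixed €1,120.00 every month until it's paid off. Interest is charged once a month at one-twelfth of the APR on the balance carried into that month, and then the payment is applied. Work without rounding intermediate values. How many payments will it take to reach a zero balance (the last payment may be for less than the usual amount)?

11 months

Monthly rate r = 23.3%/12 = 1.94167% = 0.0194167.
Recurrence: B ← B·(1+r) − €1,120.00.
Month 1: interest €199.31; balance after payment €9,344.31.
Month 2: interest €181.44; balance after payment €8,405.75.
Closed form: n = −ln(1 − rB₀/P)/ln(1+r) = −ln(0.82204)/ln(1.01942) ≈ 10.190, so the balance reaches zero during payment 11.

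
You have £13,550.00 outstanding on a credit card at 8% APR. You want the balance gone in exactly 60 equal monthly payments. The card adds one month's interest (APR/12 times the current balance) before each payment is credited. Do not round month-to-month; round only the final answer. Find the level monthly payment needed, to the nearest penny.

£274.75

Monthly rate r = 8%/12 = 0.666667% = 0.00666667.
Level-payment amortization: P = B₀·r / (1 − (1+r)^(−n)) = 13550.00·0.00666667 / (1 − 1.00667^(−60)).
Denominator 1 − (1+r)^(−60) = 0.328789556.
P = 90.3333 / 0.328789556 ≈ 274.75.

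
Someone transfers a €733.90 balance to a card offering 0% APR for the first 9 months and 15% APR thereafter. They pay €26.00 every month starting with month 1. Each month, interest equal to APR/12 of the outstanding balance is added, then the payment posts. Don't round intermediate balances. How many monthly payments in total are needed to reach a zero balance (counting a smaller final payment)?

Promo months 1–9 at r₀ = 0%/12 = 0; months 10+ at r₁ = 15%/12 = 0.0125.
After month 9 (no interest yet): B = €733.90 − 9·€26.00 = €499.90.
Then at r₁ with €26.00/mo: n₂ = −ln(1 − r₁·B/P)/ln(1+r₁) ≈ 22.13 → 23 more payments.

32 months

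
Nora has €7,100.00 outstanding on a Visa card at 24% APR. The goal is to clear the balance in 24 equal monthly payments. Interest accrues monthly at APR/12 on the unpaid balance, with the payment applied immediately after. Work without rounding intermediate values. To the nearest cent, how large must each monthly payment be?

€375.38

Monthly rate r = 24%/12 = 2% = 0.02.
Level-payment amortization: P = B₀·r / (1 − (1+r)^(−n)) = 7100.00·0.02 / (1 − 1.02^(−24)).
Denominator 1 − (1+r)^(−24) = 0.378278512.
P = 142 / 0.378278512 ≈ 375.38.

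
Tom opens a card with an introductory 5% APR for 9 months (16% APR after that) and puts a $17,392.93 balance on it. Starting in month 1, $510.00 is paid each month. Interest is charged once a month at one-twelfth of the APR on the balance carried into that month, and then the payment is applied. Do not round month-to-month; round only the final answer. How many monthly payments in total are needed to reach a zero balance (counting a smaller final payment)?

Promo months 1–9 at r₀ = 5%/12 = 0.00416667; months 10+ at r₁ = 16%/12 = 0.0133333.
After month 9: iterate B ← B·(1+r₀) − $510.00 for 9 months → $13,388.89.
Then at r₁ with $510.00/mo: n₂ = −ln(1 − r₁·B/P)/ln(1+r₁) ≈ 32.53 → 33 more payments.

42 months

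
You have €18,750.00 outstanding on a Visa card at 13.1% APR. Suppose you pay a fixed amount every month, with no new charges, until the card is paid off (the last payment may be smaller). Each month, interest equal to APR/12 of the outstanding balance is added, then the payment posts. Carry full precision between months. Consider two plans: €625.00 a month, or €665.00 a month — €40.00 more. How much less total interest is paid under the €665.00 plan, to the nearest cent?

Monthly rate r = 13.1%/12 = 1.09167% = 0.0109167.
At €625.00/mo: n = ⌈−ln(1 − rB₀/P)/ln(1+r)⌉ = 37 payments (last €339.48); total interest = total paid − €18,750.00 = €4,089.48.
At €665.00/mo: 34 payments (last €587.35); total interest €3,782.35.
Interest saved = €4,089.48 − €3,782.35 = €307.13.

€307.13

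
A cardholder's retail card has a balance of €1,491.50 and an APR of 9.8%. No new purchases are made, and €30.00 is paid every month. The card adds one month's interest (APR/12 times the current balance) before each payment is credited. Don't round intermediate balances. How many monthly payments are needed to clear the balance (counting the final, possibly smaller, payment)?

Monthly rate r = 9.8%/12 = 0.816667% = 0.00816667.
Recurrence: B ← B·(1+r) − €30.00.
Month 1: interest €12.18; balance after payment €1,473.68.
Month 2: interest €12.04; balance after payment €1,455.72.
Closed form: n = −ln(1 − rB₀/P)/ln(1+r) = −ln(0.59398)/ln(1.00817) ≈ 64.045, so the balance reaches zero during payment 65.

65 months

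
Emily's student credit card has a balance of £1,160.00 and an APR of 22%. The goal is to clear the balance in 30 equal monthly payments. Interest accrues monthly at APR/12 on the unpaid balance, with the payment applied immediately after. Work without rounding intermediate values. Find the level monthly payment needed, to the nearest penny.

Monthly rate r = 22%/12 = 1.83333% = 0.0183333.
Level-payment amortization: P = B₀·r / (1 − (1+r)^(−n)) = 1160.00·0.0183333 / (1 − 1.01833^(−30)).
Denominator 1 − (1+r)^(−30) = 0.420169302.
P = 21.2667 / 0.420169302 ≈ 50.61.

£50.61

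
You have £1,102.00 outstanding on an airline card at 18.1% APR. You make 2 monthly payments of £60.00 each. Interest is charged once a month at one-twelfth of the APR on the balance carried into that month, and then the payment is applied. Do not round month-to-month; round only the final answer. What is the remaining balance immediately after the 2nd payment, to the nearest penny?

Monthly rate r = 18.1%/12 = 1.50833% = 0.0150833.
Each month: B ← B·(1+r) − £60.00.
Month 1: interest £16.62; balance after payment £1,058.62.
Month 2: interest £15.97; balance after payment £1,014.59.

£1,014.59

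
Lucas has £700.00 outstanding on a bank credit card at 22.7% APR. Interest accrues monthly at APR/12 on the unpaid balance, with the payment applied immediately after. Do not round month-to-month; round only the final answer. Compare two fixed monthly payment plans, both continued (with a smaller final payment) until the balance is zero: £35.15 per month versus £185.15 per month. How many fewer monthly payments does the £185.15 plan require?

Monthly rate r = 22.7%/12 = 1.89167% = 0.0189167.
At £35.15/mo: n = ⌈−ln(1 − rB₀/P)/ln(1+r)⌉ = 26 payments (last £8.05); total interest = total paid − £700.00 = £186.80.
At £185.15/mo: 4 payments (last £177.76); total interest £33.21.
Payments saved = 26 − 4 = 22.

22 fewer payments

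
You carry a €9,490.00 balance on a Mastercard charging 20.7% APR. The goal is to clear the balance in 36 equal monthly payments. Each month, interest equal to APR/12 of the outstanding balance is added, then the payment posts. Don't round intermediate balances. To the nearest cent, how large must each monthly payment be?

€356.08

Monthly rate r = 20.7%/12 = 1.725% = 0.01725.
Level-payment amortization: P = B₀·r / (1 − (1+r)^(−n)) = 9490.00·0.01725 / (1 − 1.01725^(−36)).
Denominator 1 − (1+r)^(−36) = 0.459739952.
P = 163.702 / 0.459739952 ≈ 356.08.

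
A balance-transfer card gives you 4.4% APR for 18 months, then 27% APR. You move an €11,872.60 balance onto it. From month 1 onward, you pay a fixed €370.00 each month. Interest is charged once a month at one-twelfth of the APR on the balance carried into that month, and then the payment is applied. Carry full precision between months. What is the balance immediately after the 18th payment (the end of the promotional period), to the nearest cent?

€5,809.41

Promo months 1–18 at r₀ = 4.4%/12 = 0.00366667; months 19+ at r₁ = 27%/12 = 0.0225.
After month 18: iterate B ← B·(1+r₀) − €370.00 for 18 months → €5,809.41.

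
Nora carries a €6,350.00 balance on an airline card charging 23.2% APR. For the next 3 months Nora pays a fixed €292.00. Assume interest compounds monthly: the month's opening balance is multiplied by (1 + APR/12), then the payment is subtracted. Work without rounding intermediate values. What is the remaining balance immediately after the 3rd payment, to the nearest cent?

€5,832.42

Monthly rate r = 23.2%/12 = 1.93333% = 0.0193333.
Each month: B ← B·(1+r) − €292.00.
Month 1: interest €122.77; balance after payment €6,180.77.
Month 2: interest €119.49; balance after payment €6,008.26.
Month 3: interest €116.16; balance after payment €5,832.42.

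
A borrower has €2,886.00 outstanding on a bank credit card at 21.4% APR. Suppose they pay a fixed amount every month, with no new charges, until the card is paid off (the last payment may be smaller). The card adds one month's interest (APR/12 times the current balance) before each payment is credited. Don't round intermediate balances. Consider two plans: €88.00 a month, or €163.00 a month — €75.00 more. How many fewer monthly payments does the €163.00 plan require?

28 fewer payments

Monthly rate r = 21.4%/12 = 1.78333% = 0.0178333.
At €88.00/mo: n = ⌈−ln(1 − rB₀/P)/ln(1+r)⌉ = 50 payments (last €64.81); total interest = total paid − €2,886.00 = €1,490.81.
At €163.00/mo: 22 payments (last €76.25); total interest €613.25.
Payments saved = 50 − 22 = 28.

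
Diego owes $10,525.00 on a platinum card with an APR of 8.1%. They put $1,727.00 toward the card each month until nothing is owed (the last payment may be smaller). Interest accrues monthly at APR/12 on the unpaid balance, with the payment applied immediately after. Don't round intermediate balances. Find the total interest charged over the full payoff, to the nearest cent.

Monthly rate r = 8.1%/12 = 0.675% = 0.00675.
Payoff takes n = ⌈−ln(1 − rB₀/P)/ln(1+r)⌉ = ⌈6.244⌉ = 7 payments; the last is $422.92.
Total paid = 6·$1,727.00 + $422.92 = $10,784.92.
Total interest = total paid − principal = $10,784.92 − $10,525.00 = $259.92.

$259.92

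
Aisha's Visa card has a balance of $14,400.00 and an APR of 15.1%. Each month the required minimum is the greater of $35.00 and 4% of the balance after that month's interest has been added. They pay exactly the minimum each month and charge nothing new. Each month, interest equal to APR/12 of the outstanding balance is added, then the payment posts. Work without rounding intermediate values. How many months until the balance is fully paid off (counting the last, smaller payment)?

130 months

Monthly rate r = 15.1%/12 = 1.25833% = 0.0125833.
While 4% of the post-interest balance exceeds $35.00, each month B ← (B·(1+r))·(1 − 0.04), i.e. B shrinks by the factor (1+r)·0.96 = 0.97208.
This holds for months 1–100. Entering month 101 the balance is $848.33; 4% of the post-interest balance is now below $35.00, so the flat $35.00 minimum applies from here.
From month 101 a fixed $35.00 at rate r clears $848.33 in 30 more payments. Total: 100 + 30 = 130 months.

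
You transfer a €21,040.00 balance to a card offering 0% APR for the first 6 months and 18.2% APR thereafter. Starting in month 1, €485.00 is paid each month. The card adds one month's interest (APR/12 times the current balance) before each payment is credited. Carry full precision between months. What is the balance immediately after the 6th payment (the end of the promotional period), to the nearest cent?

Promo months 1–6 at r₀ = 0%/12 = 0; months 7+ at r₁ = 18.2%/12 = 0.0151667.
After month 6 (no interest yet): B = €21,040.00 − 6·€485.00 = €18,130.00.

€18,130.00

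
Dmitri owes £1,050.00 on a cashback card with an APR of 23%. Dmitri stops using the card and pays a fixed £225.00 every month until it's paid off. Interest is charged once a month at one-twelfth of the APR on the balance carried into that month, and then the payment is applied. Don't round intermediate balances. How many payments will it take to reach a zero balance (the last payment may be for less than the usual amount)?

Monthly rate r = 23%/12 = 1.91667% = 0.0191667.
Recurrence: B ← B·(1+r) − £225.00.
Month 1: interest £20.12; balance after payment £845.12.
Month 2: interest £16.20; balance after payment £636.32.
Month 3: interest £12.20; balance after payment £423.52.
Month 4: interest £8.12; balance after payment £206.64.
Month 5: interest £3.96; balance after payment £0.00.

5 payments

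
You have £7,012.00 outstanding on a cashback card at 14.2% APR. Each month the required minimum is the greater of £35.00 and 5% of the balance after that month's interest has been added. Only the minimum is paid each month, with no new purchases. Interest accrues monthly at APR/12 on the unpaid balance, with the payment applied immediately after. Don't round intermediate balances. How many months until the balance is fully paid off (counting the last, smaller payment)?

Monthly rate r = 14.2%/12 = 1.18333% = 0.0118333.
While 5% of the post-interest balance exceeds £35.00, each month B ← (B·(1+r))·(1 − 0.05), i.e. B shrinks by the factor (1+r)·0.95 = 0.96124.
This holds for months 1–59. Entering month 60 the balance is £680.71; 5% of the post-interest balance is now below £35.00, so the flat £35.00 minimum applies from here.
From month 60 a fixed £35.00 at rate r clears £680.71 in 23 more payments. Total: 59 + 23 = 82 months.

82 months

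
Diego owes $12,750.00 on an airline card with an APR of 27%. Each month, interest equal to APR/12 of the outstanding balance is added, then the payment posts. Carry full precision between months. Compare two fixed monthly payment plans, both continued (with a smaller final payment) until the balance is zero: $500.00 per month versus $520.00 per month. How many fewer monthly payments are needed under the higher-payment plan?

Monthly rate r = 27%/12 = 2.25% = 0.0225.
At $500.00/mo: n = ⌈−ln(1 − rB₀/P)/ln(1+r)⌉ = 39 payments (last $163.15); total interest = total paid − $12,750.00 = $6,413.15.
At $520.00/mo: 37 payments (last $29.10); total interest $5,999.10.
Payments saved = 39 − 37 = 2.

2 fewer payments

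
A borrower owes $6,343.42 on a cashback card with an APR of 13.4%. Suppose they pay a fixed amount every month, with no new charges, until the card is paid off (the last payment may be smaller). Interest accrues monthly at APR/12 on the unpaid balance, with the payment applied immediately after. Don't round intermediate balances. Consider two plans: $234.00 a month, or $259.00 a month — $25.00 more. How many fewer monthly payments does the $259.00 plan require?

4 fewer payments

Monthly rate r = 13.4%/12 = 1.11667% = 0.0111667.
At $234.00/mo: n = ⌈−ln(1 − rB₀/P)/ln(1+r)⌉ = 33 payments (last $110.01); total interest = total paid − $6,343.42 = $1,254.59.
At $259.00/mo: 29 payments (last $200.23); total interest $1,108.81.
Payments saved = 33 − 29 = 4.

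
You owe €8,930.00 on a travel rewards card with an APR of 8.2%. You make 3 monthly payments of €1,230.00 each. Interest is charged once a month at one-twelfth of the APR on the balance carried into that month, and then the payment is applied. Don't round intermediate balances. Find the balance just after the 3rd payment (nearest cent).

Monthly rate r = 8.2%/12 = 0.683333% = 0.00683333.
Each month: B ← B·(1+r) − €1,230.00.
Month 1: interest €61.02; balance after payment €7,761.02.
Month 2: interest €53.03; balance after payment €6,584.06.
Month 3: interest €44.99; balance after payment €5,399.05.

€5,399.05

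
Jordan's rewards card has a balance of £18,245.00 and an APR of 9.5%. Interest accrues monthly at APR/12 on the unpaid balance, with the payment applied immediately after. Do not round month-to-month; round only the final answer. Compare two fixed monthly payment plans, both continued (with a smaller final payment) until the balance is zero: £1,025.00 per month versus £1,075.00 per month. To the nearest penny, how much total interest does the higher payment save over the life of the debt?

£72.94

Monthly rate r = 9.5%/12 = 0.791667% = 0.00791667.
At £1,025.00/mo: n = ⌈−ln(1 − rB₀/P)/ln(1+r)⌉ = 20 payments (last £269.20); total interest = total paid − £18,245.00 = £1,499.20.
At £1,075.00/mo: 19 payments (last £321.26); total interest £1,426.26.
Interest saved = £1,499.20 − £1,426.26 = £72.94.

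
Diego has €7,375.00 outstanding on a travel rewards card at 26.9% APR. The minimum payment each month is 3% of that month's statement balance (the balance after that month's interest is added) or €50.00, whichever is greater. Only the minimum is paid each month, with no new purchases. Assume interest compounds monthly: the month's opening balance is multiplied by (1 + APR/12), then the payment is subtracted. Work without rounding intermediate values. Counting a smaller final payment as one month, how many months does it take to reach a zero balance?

242 months

Monthly rate r = 26.9%/12 = 2.24167% = 0.0224167.
While 3% of the post-interest balance exceeds €50.00, each month B ← (B·(1+r))·(1 − 0.03), i.e. B shrinks by the factor (1+r)·0.97 = 0.99174.
This holds for months 1–183. Entering month 184 the balance is €1,617.70; 3% of the post-interest balance is now below €50.00, so the flat €50.00 minimum applies from here.
From month 184 a fixed €50.00 at rate r clears €1,617.70 in 59 more payments. Total: 183 + 59 = 242 months.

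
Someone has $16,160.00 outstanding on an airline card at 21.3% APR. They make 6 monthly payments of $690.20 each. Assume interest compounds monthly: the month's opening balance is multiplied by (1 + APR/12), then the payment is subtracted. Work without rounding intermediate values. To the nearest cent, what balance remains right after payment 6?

Monthly rate r = 21.3%/12 = 1.775% = 0.01775.
Each month: B ← B·(1+r) − $690.20.
Month 1: interest $286.84; balance after payment $15,756.64.
Month 2: interest $279.68; balance after payment $15,346.12.
Month 3: interest $272.39; balance after payment $14,928.31.
Month 4: interest $264.98; balance after payment $14,503.09.
Month 5: interest $257.43; balance after payment $14,070.32.
Month 6: interest $249.75; balance after payment $13,629.87.

$13,629.87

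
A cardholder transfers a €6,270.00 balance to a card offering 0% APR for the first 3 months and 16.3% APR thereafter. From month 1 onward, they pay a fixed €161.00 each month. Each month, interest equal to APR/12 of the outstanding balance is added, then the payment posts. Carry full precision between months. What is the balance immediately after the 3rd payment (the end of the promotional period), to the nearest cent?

€5,787.00

Promo months 1–3 at r₀ = 0%/12 = 0; months 4+ at r₁ = 16.3%/12 = 0.0135833.
After month 3 (no interest yet): B = €6,270.00 − 3·€161.00 = €5,787.00.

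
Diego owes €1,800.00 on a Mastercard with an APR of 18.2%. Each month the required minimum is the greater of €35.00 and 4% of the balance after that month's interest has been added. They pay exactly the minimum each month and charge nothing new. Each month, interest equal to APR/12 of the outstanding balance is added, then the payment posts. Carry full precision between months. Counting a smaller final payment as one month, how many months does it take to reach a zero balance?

60 months

Monthly rate r = 18.2%/12 = 1.51667% = 0.0151667.
While 4% of the post-interest balance exceeds €35.00, each month B ← (B·(1+r))·(1 − 0.04), i.e. B shrinks by the factor (1+r)·0.96 = 0.97456.
This holds for months 1–29. Entering month 30 the balance is €852.55; 4% of the post-interest balance is now below €35.00, so the flat €35.00 minimum applies from here.
From month 30 a fixed €35.00 at rate r clears €852.55 in 31 more payments. Total: 29 + 31 = 60 months.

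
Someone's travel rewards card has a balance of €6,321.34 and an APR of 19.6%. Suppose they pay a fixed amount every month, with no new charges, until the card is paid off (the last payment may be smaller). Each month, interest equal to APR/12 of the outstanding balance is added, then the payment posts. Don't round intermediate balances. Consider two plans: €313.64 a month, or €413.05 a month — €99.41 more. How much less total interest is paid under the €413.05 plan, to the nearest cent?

€396.25

Monthly rate r = 19.6%/12 = 1.63333% = 0.0163333.
At €313.64/mo: n = ⌈−ln(1 − rB₀/P)/ln(1+r)⌉ = 25 payments (last €202.74); total interest = total paid − €6,321.34 = €1,408.76.
At €413.05/mo: 18 payments (last €312.00); total interest €1,012.51.
Interest saved = €1,408.76 − €1,012.51 = €396.25.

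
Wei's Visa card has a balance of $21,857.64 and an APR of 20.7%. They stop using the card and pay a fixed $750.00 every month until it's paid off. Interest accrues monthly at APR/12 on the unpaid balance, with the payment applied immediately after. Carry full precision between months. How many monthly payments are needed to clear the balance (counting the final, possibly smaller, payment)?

41 payments

Monthly rate r = 20.7%/12 = 1.725% = 0.01725.
Recurrence: B ← B·(1+r) − $750.00.
Month 1: interest $377.04; balance after payment $21,484.68.
Month 2: interest $370.61; balance after payment $21,105.30.
Closed form: n = −ln(1 − rB₀/P)/ln(1+r) = −ln(0.49727)/ln(1.01725) ≈ 40.848, so the balance reaches zero during payment 41.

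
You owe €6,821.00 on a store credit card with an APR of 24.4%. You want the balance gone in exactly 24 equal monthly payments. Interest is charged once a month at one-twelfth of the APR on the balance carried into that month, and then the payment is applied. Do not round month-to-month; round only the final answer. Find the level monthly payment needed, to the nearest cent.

€362.00

Monthly rate r = 24.4%/12 = 2.03333% = 0.0203333.
Level-payment amortization: P = B₀·r / (1 − (1+r)^(−n)) = 6821.00·0.0203333 / (1 − 1.02033^(−24)).
Denominator 1 − (1+r)^(−24) = 0.383134896.
P = 138.694 / 0.383134896 ≈ 362.00.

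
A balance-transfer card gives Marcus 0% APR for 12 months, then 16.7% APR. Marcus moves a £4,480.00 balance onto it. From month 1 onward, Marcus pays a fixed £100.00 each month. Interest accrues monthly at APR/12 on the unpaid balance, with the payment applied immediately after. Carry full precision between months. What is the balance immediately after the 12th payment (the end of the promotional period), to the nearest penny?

£3,280.00

Promo months 1–12 at r₀ = 0%/12 = 0; months 13+ at r₁ = 16.7%/12 = 0.0139167.
After month 12 (no interest yet): B = £4,480.00 − 12·£100.00 = £3,280.00.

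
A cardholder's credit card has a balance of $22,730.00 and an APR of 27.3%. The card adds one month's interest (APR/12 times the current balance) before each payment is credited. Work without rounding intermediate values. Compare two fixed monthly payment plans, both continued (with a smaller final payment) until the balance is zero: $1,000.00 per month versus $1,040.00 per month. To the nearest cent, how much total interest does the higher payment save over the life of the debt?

$571.28

Monthly rate r = 27.3%/12 = 2.275% = 0.02275.
At $1,000.00/mo: n = ⌈−ln(1 − rB₀/P)/ln(1+r)⌉ = 33 payments (last $363.51); total interest = total paid − $22,730.00 = $9,633.51.
At $1,040.00/mo: 31 payments (last $592.23); total interest $9,062.23.
Interest saved = $9,633.51 − $9,062.23 = $571.28.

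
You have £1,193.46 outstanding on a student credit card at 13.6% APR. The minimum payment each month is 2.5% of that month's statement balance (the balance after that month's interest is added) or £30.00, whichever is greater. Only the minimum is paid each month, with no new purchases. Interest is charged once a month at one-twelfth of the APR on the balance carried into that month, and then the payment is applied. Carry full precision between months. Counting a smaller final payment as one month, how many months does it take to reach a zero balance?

54 months

Monthly rate r = 13.6%/12 = 1.13333% = 0.0113333.
While 2.5% of the post-interest balance exceeds £30.00, each month B ← (B·(1+r))·(1 − 0.025), i.e. B shrinks by the factor (1+r)·0.975 = 0.98605.
This holds for months 1–1. Entering month 2 the balance is £1,176.81; 2.5% of the post-interest balance is now below £30.00, so the flat £30.00 minimum applies from here.
From month 2 a fixed £30.00 at rate r clears £1,176.81 in 53 more payments. Total: 1 + 53 = 54 months.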